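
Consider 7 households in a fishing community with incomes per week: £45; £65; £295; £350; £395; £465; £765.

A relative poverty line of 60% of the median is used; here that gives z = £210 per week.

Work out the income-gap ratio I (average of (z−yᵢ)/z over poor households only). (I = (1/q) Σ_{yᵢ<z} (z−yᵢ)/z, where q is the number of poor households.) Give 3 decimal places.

0.738

Incomes under z: £45, £65 (q = 2 of N = 7).
Shortfall ratios (z−y)/z: 0.7857, 0.6905; sum = 1.476190.
I averages over the q = 2 poor units only: 1.476190 / 2 = 0.738.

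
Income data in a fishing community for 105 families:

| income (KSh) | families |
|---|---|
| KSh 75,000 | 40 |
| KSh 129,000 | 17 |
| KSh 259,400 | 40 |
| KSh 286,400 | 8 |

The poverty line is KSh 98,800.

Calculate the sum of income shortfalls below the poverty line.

Incomes under z: 40×KSh 75,000 (q = 40 of N = 105).
Individual gaps: 40×(98800−75000) = 952000.
Aggregate gap = KSh 952,000.

KSh 952,000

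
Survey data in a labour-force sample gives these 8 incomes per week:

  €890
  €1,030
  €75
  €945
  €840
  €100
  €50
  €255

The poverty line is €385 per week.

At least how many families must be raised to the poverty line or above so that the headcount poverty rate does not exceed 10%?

4

Currently q = 4 of N = 8 are below the line (H = 0.500).
A headcount ratio of at most 10% allows at most ⌊0.10 × 8⌋ = 0 poor families.
So at least 4 − 0 = 4 must be lifted.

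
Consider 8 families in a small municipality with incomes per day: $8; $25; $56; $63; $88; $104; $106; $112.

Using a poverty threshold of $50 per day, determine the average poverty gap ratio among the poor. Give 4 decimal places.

0.6700

Below the line: $8, $25 (q = 2 of N = 8).
Shortfall ratios (z−y)/z: 0.8400, 0.5000; sum = 1.340000.
The income-gap ratio divides by q (the poor only): 1.340000 / 2 = 0.6700.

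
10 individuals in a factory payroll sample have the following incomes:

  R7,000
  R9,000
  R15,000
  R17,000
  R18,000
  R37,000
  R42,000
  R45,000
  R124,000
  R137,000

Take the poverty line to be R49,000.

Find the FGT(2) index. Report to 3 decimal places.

0.280

Below z: R7,000, R9,000, R15,000, R17,000, R18,000, R37,000, R42,000, R45,000 (q = 8 of N = 10).
Shortfall ratios: (49000−7000)/49000 = 0.8571; (49000−9000)/49000 = 0.8163; (49000−15000)/49000 = 0.6939; (49000−17000)/49000 = 0.6531; (49000−18000)/49000 = 0.6327; (49000−37000)/49000 = 0.2449; (49000−42000)/49000 = 0.1429; (49000−45000)/49000 = 0.0816.
Squared: 0.7347; 0.6664; 0.4815; 0.4265; 0.4002; 0.0600; 0.0204; 0.0067.
Sum = 2.796335; P₂ = 2.796335 / 10 = 0.280.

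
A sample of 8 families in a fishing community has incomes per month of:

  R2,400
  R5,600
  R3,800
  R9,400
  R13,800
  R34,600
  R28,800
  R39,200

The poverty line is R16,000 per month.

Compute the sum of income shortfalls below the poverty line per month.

R45,000

Below the line: R2,400, R3,800, R5,600, R9,400, R13,800 (q = 5 of N = 8).
Individual gaps: 16000−2400 = 13600; 16000−3800 = 12200; 16000−5600 = 10400; 16000−9400 = 6600; 16000−13800 = 2200.
Aggregate gap = R45,000.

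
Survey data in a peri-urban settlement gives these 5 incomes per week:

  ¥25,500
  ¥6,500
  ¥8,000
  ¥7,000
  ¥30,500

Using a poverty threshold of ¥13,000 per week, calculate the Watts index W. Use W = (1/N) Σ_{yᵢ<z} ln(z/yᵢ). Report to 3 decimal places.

0.360

Poor units: ¥6,500, ¥7,000, ¥8,000 (q = 3 of N = 5).
ln(z/y) terms: ln(13000/6500) = 0.6931; ln(13000/7000) = 0.6190; ln(13000/8000) = 0.4855.
W = 1.797694 / 5 = 0.360.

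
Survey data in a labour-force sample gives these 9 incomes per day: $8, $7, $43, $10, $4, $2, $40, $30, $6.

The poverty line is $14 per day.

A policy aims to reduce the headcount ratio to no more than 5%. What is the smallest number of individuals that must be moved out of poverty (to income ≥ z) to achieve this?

Currently q = 6 of N = 9 are below the line (H = 0.667).
A headcount ratio of at most 5% allows at most ⌊0.05 × 9⌋ = 0 poor individuals.
So at least 6 − 0 = 6 must be lifted.

6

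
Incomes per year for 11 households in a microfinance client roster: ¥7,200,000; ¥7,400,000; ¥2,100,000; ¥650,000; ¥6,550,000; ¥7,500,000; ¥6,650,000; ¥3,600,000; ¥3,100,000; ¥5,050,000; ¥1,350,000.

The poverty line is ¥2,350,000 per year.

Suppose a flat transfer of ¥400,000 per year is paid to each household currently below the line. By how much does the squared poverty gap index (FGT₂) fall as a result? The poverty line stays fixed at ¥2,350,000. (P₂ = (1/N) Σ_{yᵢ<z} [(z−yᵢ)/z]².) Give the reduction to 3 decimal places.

Before: below the line — ¥650,000, ¥1,350,000, ¥2,100,000; squared poverty gap index (FGT₂) = 0.06506.
After the ¥400,000 transfer: below the line — ¥1,050,000, ¥1,750,000; squared poverty gap index (FGT₂) = 0.03375.
Reduction = 0.06506 − 0.03375 = 0.031.

0.031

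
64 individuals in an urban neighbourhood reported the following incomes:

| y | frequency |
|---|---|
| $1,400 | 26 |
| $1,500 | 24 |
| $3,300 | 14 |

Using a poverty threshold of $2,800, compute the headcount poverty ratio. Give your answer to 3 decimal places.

50 of the 64 individuals have income below $2,800.
H = 50/64 = 0.781.

0.781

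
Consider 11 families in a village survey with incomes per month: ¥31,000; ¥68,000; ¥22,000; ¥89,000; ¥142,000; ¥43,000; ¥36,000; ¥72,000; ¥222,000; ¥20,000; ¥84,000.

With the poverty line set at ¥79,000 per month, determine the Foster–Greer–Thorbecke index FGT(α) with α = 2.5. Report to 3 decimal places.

0.144

Below z: ¥20,000, ¥22,000, ¥31,000, ¥36,000, ¥43,000, ¥68,000, ¥72,000 (q = 7 of N = 11).
Normalized shortfalls: (79000−20000)/79000 = 0.7468; (79000−22000)/79000 = 0.7215; (79000−31000)/79000 = 0.6076; (79000−36000)/79000 = 0.5443; (79000−43000)/79000 = 0.4557; (79000−68000)/79000 = 0.1392; (79000−72000)/79000 = 0.0886.
Raised to α = 2.5: 0.48202; 0.44220; 0.28776; 0.21858; 0.14018; 0.00723; 0.00234.
Sum = 1.580310; FGT(2.5) = 1.580310 / 11 = 0.144.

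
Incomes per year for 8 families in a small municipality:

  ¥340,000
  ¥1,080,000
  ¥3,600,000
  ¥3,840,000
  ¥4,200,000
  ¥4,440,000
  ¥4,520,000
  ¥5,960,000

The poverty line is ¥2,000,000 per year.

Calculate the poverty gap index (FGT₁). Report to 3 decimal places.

Poor units: ¥340,000, ¥1,080,000 (q = 2 of N = 8).
Gap ratios (z−y)/z: (2000000−340000)/2000000 = 0.8300; (2000000−1080000)/2000000 = 0.4600.
Sum of shortfalls = 1.290000; P₁ averages over all N: 1.290000 / 8 = 0.161.

0.161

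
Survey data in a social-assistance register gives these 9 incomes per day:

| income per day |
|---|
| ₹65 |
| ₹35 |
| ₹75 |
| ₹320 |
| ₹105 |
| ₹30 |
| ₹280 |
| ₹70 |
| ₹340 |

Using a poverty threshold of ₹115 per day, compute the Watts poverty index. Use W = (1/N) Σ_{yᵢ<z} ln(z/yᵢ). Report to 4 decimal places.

Poor units: ₹30, ₹35, ₹65, ₹70, ₹75, ₹105 (q = 6 of N = 9).
ln(z/y) terms: ln(115/30) = 1.3437; ln(115/35) = 1.1896; ln(115/65) = 0.5705; ln(115/70) = 0.4964; ln(115/75) = 0.4274; ln(115/105) = 0.0910.
W = 4.118716 / 9 = 0.4576.

0.4576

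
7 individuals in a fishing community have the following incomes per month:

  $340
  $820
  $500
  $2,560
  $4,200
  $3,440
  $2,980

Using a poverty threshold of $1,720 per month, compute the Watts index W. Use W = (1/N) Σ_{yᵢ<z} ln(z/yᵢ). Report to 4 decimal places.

0.5139

Poor units: $340, $500, $820 (q = 3 of N = 7).
Log gaps: ln(1720/340) = 1.6211; ln(1720/500) = 1.2355; ln(1720/820) = 0.7408.
W = 3.597381 / 7 = 0.5139.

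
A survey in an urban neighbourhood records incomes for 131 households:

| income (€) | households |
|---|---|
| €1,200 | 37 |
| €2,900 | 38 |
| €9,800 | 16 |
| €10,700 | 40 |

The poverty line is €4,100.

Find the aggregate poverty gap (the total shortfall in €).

€152,900

Below z: 37×€1,200, 38×€2,900 (q = 75 of N = 131).
Individual gaps: 37×(4100−1200) = 107300; 38×(4100−2900) = 45600.
Aggregate gap = €152,900.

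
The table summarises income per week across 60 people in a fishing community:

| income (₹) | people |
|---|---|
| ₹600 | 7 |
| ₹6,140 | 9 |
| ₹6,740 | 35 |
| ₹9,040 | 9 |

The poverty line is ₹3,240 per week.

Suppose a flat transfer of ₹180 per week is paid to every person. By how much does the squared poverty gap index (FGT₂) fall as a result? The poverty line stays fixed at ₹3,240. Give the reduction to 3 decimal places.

0.010

Before: below the line — 7×₹600; squared poverty gap index (FGT₂) = 0.07746.
After the ₹180 transfer: below the line — 7×₹780; squared poverty gap index (FGT₂) = 0.06726.
Reduction = 0.07746 − 0.06726 = 0.010.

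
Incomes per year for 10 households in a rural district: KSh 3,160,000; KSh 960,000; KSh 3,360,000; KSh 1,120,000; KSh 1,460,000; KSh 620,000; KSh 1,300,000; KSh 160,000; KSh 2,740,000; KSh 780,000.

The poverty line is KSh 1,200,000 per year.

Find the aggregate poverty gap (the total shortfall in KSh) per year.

KSh 2,360,000

Below z: KSh 160,000, KSh 620,000, KSh 780,000, KSh 960,000, KSh 1,120,000 (q = 5 of N = 10).
Individual gaps: 1200000−160000 = 1040000; 1200000−620000 = 580000; 1200000−780000 = 420000; 1200000−960000 = 240000; 1200000−1120000 = 80000.
Aggregate gap = KSh 2,360,000.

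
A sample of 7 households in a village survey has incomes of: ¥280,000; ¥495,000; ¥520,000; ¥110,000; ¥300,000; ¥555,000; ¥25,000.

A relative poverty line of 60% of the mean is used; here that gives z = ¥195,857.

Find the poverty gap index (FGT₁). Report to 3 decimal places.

0.187

Poor units: ¥25,000, ¥110,000 (q = 2 of N = 7).
Shortfall ratios: (195857−25000)/195857 = 0.8724; (195857−110000)/195857 = 0.4384.
Σ = 1.310722. Dividing by the full population N = 7 gives P₁ = 0.187.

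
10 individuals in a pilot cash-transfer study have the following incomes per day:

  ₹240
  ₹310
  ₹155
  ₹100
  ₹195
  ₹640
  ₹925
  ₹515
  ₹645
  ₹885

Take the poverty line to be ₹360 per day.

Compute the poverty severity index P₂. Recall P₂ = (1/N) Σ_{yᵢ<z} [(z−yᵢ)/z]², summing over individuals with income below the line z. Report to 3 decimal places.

Below the line: ₹100, ₹155, ₹195, ₹240, ₹310 (q = 5 of N = 10).
Gap ratios (z−y)/z: (360−100)/360 = 0.7222; (360−155)/360 = 0.5694; (360−195)/360 = 0.4583; (360−240)/360 = 0.3333; (360−310)/360 = 0.1389.
Squared: 0.5216; 0.3243; 0.2101; 0.1111; 0.0193.
Sum = 1.186343; P₂ = 1.186343 / 10 = 0.119.

0.119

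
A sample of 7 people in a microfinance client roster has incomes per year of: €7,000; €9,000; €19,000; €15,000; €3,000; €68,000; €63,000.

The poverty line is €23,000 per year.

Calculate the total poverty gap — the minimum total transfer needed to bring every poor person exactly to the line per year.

€62,000

Incomes under z: €3,000, €7,000, €9,000, €15,000, €19,000 (q = 5 of N = 7).
Individual gaps: 23000−3000 = 20000; 23000−7000 = 16000; 23000−9000 = 14000; 23000−15000 = 8000; 23000−19000 = 4000.
Aggregate gap = €62,000.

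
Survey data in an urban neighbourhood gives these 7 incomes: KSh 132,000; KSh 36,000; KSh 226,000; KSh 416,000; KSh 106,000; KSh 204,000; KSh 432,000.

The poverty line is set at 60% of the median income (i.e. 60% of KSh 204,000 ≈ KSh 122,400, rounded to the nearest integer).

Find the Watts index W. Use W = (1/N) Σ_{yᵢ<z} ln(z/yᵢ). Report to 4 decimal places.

0.1954

Poor units: KSh 36,000, KSh 106,000 (q = 2 of N = 7).
Log shortfalls: ln(122400/36000) = 1.2238; ln(122400/106000) = 0.1439.
W = 1.367631 / 7 = 0.1954.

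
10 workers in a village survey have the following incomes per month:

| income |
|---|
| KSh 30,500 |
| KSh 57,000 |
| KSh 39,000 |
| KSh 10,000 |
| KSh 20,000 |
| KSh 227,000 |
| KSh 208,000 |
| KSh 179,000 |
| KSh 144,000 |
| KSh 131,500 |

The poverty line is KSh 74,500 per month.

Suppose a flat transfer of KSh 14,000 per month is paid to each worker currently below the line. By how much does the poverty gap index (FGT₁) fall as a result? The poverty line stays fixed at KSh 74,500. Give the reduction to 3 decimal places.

0.094

Before: below the line — KSh 10,000, KSh 20,000, KSh 30,500, KSh 39,000, KSh 57,000; poverty gap index (FGT₁) = 0.28993.
After the KSh 14,000 transfer: below the line — KSh 24,000, KSh 34,000, KSh 44,500, KSh 53,000, KSh 71,000; poverty gap index (FGT₁) = 0.19597.
Reduction = 0.28993 − 0.19597 = 0.094.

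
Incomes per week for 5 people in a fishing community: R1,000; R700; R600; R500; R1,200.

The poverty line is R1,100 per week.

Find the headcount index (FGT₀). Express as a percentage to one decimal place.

80.0%

4 of the 5 people have income below R1,100.
H = 4/5 = 80.0%.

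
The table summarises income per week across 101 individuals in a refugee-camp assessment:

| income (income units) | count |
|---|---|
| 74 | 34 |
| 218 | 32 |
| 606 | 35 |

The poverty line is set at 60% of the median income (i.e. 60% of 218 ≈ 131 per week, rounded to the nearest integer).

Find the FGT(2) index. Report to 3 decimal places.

0.064

Below z: 34×74 (q = 34 of N = 101).
Gap ratios (z−y)/z: (131−74)/131 = 0.4351 (×34).
Squared: 0.1893 (×34).
Sum = 6.437037; P₂ = 6.437037 / 101 = 0.064.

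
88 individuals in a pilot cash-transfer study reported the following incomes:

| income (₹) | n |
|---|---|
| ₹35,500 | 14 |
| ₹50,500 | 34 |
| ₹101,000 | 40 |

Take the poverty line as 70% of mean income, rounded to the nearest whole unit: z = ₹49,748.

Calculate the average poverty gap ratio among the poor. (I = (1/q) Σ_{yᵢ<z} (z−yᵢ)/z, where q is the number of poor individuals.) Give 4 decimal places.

0.2864

Below the line: 14×₹35,500 (q = 14 of N = 88).
Relative gaps: 0.2864 (×14); sum = 4.009649.
The income-gap ratio divides by q (the poor only): 4.009649 / 14 = 0.2864.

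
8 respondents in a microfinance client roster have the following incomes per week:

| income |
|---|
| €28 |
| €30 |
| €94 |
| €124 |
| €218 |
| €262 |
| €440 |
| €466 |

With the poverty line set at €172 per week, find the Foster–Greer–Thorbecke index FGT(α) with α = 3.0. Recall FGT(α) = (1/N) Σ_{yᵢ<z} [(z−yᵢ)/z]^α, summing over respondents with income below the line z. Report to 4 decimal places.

0.1581

Below z: €28, €30, €94, €124 (q = 4 of N = 8).
Normalized shortfalls: (172−28)/172 = 0.8372; (172−30)/172 = 0.8256; (172−94)/172 = 0.4535; (172−124)/172 = 0.2791.
Raised to α = 3.0: 0.58682; 0.56270; 0.09326; 0.02173.
Sum = 1.264514; FGT(3.0) = 1.264514 / 8 = 0.1581.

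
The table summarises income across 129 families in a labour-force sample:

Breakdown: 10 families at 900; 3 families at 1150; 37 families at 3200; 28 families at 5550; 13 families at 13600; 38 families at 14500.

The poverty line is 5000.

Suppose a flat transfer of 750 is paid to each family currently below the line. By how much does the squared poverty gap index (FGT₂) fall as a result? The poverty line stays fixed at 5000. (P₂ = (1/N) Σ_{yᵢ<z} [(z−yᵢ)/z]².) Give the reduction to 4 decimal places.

Before: below the line — 10×900, 3×1150, 37×3200; squared poverty gap index (FGT₂) = 0.103084.
After the 750 transfer: below the line — 10×1650, 3×1900, 37×3950; squared poverty gap index (FGT₂) = 0.056387.
Reduction = 0.103084 − 0.056387 = 0.0467.

0.0467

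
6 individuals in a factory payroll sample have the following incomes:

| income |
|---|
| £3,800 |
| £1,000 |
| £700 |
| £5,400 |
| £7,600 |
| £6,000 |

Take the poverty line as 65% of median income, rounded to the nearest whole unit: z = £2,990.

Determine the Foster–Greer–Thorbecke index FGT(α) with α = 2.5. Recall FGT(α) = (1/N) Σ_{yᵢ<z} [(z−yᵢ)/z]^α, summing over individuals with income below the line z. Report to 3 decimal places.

Below the line: £700, £1,000 (q = 2 of N = 6).
Relative gaps: (2990−700)/2990 = 0.7659; (2990−1000)/2990 = 0.6656.
Raised to α = 2.5: 0.51335; 0.36137.
Sum = 0.874719; FGT(2.5) = 0.874719 / 6 = 0.146.

0.146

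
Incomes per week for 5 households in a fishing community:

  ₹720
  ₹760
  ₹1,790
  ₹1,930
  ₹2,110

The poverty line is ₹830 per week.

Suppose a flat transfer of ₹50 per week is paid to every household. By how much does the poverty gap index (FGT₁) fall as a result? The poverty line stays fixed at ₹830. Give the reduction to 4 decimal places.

0.0241

Before: below the line — ₹720, ₹760; poverty gap index (FGT₁) = 0.043373.
After the ₹50 transfer: below the line — ₹770, ₹810; poverty gap index (FGT₁) = 0.019277.
Reduction = 0.043373 − 0.019277 = 0.0241.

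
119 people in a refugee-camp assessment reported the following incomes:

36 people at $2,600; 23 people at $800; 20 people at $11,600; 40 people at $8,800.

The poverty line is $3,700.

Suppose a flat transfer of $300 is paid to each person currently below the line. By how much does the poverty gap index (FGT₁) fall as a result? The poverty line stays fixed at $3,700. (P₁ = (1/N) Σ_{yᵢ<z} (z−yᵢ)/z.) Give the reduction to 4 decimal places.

0.0402

Before: below the line — 23×$800, 36×$2,600; poverty gap index (FGT₁) = 0.241426.
After the $300 transfer: below the line — 23×$1,100, 36×$2,900; poverty gap index (FGT₁) = 0.201226.
Reduction = 0.241426 − 0.201226 = 0.0402.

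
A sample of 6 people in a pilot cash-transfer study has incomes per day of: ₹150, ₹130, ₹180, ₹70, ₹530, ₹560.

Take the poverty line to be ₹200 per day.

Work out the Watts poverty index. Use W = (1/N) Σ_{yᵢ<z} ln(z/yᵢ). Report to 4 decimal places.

Incomes under z: ₹70, ₹130, ₹150, ₹180 (q = 4 of N = 6).
Log shortfalls: ln(200/70) = 1.0498; ln(200/130) = 0.4308; ln(200/150) = 0.2877; ln(200/180) = 0.1054.
W = 1.873648 / 6 = 0.3123.

0.3123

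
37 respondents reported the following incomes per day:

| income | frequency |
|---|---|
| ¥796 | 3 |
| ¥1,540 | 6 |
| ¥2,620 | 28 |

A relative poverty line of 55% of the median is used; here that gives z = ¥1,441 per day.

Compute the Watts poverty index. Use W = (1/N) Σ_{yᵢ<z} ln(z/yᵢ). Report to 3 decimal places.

0.048

Below z: 3×¥796 (q = 3 of N = 37).
ln(z/y) terms: ln(1441/796) = 0.5935 (×3).
W = 1.780480 / 37 = 0.048.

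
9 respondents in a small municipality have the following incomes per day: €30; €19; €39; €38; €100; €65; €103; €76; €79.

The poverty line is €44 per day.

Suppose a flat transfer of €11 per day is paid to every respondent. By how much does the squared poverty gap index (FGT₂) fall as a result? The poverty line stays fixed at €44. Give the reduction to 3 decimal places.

0.039

Before: below the line — €19, €30, €38, €39; squared poverty gap index (FGT₂) = 0.05062.
After the €11 transfer: below the line — €30, €41; squared poverty gap index (FGT₂) = 0.01177.
Reduction = 0.05062 − 0.01177 = 0.039.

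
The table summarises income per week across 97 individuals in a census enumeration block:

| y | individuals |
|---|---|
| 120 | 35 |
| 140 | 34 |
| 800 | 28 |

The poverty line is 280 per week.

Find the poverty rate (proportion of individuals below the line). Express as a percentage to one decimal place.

69 of the 97 individuals have income below 280.
H = 69/97 = 71.1%.

71.1%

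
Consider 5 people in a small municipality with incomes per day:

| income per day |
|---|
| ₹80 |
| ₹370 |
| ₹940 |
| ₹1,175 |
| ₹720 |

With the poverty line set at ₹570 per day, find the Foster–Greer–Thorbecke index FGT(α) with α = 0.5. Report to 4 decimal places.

0.3039

Below the line: ₹80, ₹370 (q = 2 of N = 5).
Relative gaps: (570−80)/570 = 0.8596; (570−370)/570 = 0.3509.
Raised to α = 0.5: 0.92717; 0.59235.
Sum = 1.519522; FGT(0.5) = 1.519522 / 5 = 0.3039.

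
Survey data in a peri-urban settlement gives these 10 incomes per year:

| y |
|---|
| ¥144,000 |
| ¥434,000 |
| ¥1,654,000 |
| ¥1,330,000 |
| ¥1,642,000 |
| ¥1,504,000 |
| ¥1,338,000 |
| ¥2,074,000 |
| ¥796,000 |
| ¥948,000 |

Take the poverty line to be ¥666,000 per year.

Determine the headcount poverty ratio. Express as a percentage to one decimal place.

20.0%

2 of the 10 individuals have income below ¥666,000.
H = 2/10 = 20.0%.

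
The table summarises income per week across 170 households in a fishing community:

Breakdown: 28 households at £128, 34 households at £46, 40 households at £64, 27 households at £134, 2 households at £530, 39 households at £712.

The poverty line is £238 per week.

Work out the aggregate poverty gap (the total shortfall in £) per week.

£19,376

Poor units: 34×£46, 40×£64, 28×£128, 27×£134 (q = 129 of N = 170).
Individual gaps: 34×(238−46) = 6528; 40×(238−64) = 6960; 28×(238−128) = 3080; 27×(238−134) = 2808.
Aggregate gap = £19,376.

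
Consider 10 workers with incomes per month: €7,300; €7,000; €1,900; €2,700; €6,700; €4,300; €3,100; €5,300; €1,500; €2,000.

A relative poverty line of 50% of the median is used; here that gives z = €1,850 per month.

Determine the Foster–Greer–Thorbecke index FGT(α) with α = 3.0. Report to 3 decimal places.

Below the line: €1,500 (q = 1 of N = 10).
Gap ratios (z−y)/z: (1850−1500)/1850 = 0.1892.
Raised to α = 3.0: 0.00677.
Sum = 0.006772; FGT(3.0) = 0.006772 / 10 = 0.001.

0.001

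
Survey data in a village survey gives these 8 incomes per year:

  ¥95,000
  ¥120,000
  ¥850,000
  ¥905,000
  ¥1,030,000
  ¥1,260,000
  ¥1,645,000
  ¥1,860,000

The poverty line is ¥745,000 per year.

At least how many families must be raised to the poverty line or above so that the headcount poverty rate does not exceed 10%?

2

2 of the 8 families are poor, so H = 2/8 = 0.250.
A headcount ratio of at most 10% allows at most ⌊0.10 × 8⌋ = 0 poor families.
So at least 2 − 0 = 2 must be lifted.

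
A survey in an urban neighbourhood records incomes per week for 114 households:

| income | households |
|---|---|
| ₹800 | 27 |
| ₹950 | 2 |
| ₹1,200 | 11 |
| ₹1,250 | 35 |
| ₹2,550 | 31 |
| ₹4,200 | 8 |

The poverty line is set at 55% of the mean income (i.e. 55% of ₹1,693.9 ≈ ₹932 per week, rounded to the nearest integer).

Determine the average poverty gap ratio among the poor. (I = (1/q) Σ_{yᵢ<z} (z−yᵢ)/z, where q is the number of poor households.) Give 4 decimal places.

Incomes under z: 27×₹800 (q = 27 of N = 114).
Relative gaps: 0.1416 (×27); sum = 3.824034.
I averages over the q = 27 poor units only: 3.824034 / 27 = 0.1416.

0.1416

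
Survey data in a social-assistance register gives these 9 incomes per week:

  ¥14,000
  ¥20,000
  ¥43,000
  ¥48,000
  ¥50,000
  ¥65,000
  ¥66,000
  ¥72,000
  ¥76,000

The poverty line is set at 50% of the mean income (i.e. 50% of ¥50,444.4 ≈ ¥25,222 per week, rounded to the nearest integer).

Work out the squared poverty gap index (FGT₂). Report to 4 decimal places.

0.0268

Below z: ¥14,000, ¥20,000 (q = 2 of N = 9).
Normalized shortfalls: (25222−14000)/25222 = 0.4449; (25222−20000)/25222 = 0.2070.
Squared: 0.1980; 0.0429.
Sum = 0.240828; P₂ = 0.240828 / 9 = 0.0268.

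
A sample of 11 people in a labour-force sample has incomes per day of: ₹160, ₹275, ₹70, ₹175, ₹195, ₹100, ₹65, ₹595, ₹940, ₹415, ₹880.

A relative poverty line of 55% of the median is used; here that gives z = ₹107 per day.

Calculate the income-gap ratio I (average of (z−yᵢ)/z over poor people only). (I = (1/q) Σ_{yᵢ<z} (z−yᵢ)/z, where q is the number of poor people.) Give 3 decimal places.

Below z: ₹65, ₹70, ₹100 (q = 3 of N = 11).
Relative gaps: 0.3925, 0.3458, 0.0654; sum = 0.803738.
The income-gap ratio divides by q (the poor only): 0.803738 / 3 = 0.268.

0.268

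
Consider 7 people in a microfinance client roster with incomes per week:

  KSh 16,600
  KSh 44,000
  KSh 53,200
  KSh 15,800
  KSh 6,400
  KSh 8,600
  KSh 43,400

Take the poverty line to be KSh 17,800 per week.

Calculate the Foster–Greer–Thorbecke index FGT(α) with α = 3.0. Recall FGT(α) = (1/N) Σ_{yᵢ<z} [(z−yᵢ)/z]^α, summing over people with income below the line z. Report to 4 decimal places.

0.0575

Poor units: KSh 6,400, KSh 8,600, KSh 15,800, KSh 16,600 (q = 4 of N = 7).
Gap ratios (z−y)/z: (17800−6400)/17800 = 0.6404; (17800−8600)/17800 = 0.5169; (17800−15800)/17800 = 0.1124; (17800−16600)/17800 = 0.0674.
Raised to α = 3.0: 0.26270; 0.13807; 0.00142; 0.00031.
Sum = 0.402493; FGT(3.0) = 0.402493 / 7 = 0.0575.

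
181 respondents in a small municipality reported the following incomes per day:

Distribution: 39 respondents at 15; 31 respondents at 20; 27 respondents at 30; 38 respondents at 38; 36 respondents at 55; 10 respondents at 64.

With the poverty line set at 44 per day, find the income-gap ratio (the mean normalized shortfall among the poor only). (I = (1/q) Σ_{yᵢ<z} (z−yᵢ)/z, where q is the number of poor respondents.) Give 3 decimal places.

0.418

Poor units: 39×15, 31×20, 27×30, 38×38 (q = 135 of N = 181).
Shortfall ratios (z−y)/z: 0.6591 (×39), 0.5455 (×31), 0.3182 (×27), 0.1364 (×38); sum = 56.386364.
I averages over the q = 135 poor units only: 56.386364 / 135 = 0.418.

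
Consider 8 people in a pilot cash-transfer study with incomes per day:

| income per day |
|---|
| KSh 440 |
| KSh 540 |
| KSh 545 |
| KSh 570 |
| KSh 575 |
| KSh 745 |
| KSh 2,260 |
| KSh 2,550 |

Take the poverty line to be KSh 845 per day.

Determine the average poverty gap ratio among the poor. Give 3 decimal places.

Below the line: KSh 440, KSh 540, KSh 545, KSh 570, KSh 575, KSh 745 (q = 6 of N = 8).
Relative gaps: 0.4793, 0.3609, 0.3550, 0.3254, 0.3195, 0.1183; sum = 1.958580.
The income-gap ratio divides by q (the poor only): 1.958580 / 6 = 0.326.

0.326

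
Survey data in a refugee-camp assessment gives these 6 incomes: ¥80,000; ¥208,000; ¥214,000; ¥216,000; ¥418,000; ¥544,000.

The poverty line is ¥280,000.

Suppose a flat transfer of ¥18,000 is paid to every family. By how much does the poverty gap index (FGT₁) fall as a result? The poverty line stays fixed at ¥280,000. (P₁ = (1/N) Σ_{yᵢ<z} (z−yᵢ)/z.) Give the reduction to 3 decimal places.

0.043

Before: below the line — ¥80,000, ¥208,000, ¥214,000, ¥216,000; poverty gap index (FGT₁) = 0.23929.
After the ¥18,000 transfer: below the line — ¥98,000, ¥226,000, ¥232,000, ¥234,000; poverty gap index (FGT₁) = 0.19643.
Reduction = 0.23929 − 0.19643 = 0.043.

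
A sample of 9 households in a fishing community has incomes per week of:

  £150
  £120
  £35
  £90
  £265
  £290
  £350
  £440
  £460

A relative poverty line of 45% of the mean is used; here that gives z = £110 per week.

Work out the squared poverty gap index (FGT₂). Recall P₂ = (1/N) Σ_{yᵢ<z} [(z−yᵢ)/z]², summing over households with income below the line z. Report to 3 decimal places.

0.055

Incomes under z: £35, £90 (q = 2 of N = 9).
Relative gaps: (110−35)/110 = 0.6818; (110−90)/110 = 0.1818.
Squared: 0.4649; 0.0331.
Sum = 0.497934; P₂ = 0.497934 / 9 = 0.055.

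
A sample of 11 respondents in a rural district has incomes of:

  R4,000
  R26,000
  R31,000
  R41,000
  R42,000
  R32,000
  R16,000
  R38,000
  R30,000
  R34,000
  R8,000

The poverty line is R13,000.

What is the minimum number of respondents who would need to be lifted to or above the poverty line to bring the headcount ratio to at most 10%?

Currently q = 2 of N = 11 are below the line (H = 0.182).
A headcount ratio of at most 10% allows at most ⌊0.10 × 11⌋ = 1 poor respondents.
So at least 2 − 1 = 1 must be lifted.

1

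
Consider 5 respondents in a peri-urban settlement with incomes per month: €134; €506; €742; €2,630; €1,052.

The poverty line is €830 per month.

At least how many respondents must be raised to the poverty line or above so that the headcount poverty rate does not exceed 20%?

2

Currently q = 3 of N = 5 are below the line (H = 0.600).
A headcount ratio of at most 20% allows at most ⌊0.20 × 5⌋ = 1 poor respondents.
So at least 3 − 1 = 2 must be lifted.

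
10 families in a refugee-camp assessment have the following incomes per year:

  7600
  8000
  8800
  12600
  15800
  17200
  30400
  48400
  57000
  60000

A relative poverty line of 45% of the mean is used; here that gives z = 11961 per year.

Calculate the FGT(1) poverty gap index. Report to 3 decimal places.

0.096

Poor units: 7600, 8000, 8800 (q = 3 of N = 10).
Gap ratios (z−y)/z: (11961−7600)/11961 = 0.3646; (11961−8000)/11961 = 0.3312; (11961−8800)/11961 = 0.2643.
Sum of shortfalls = 0.960037; P₁ averages over all N: 0.960037 / 10 = 0.096.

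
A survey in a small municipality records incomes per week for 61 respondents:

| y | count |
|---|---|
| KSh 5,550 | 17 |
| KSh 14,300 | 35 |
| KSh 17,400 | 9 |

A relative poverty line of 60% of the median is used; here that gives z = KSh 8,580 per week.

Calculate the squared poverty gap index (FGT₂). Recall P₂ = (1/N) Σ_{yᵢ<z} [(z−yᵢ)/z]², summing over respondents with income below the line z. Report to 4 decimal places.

Below the line: 17×KSh 5,550 (q = 17 of N = 61).
Relative gaps: (8580−5550)/8580 = 0.3531 (×17).
Squared: 0.1247 (×17).
Sum = 2.120116; P₂ = 2.120116 / 61 = 0.0348.

0.0348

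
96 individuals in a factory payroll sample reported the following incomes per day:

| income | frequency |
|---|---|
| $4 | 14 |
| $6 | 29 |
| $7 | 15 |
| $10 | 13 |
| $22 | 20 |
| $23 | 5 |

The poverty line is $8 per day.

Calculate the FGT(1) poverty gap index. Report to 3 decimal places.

Poor units: 14×$4, 29×$6, 15×$7 (q = 58 of N = 96).
Gap ratios (z−y)/z: (8−4)/8 = 0.5000 (×14); (8−6)/8 = 0.2500 (×29); (8−7)/8 = 0.1250 (×15).
Σ = 16.125000. Dividing by the full population N = 96 gives P₁ = 0.168.

0.168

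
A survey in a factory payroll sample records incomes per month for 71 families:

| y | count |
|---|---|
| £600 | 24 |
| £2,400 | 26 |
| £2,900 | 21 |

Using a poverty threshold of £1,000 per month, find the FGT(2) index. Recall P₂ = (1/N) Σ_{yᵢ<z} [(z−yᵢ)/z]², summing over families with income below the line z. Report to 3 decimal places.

0.054

Incomes under z: 24×£600 (q = 24 of N = 71).
Normalized shortfalls: (1000−600)/1000 = 0.4000 (×24).
Squared: 0.1600 (×24).
Sum = 3.840000; P₂ = 3.840000 / 71 = 0.054.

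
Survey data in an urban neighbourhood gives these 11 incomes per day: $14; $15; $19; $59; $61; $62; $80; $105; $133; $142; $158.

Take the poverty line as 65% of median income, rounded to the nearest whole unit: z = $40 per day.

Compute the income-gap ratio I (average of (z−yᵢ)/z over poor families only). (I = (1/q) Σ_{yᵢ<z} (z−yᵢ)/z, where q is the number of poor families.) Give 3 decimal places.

0.600

Below z: $14, $15, $19 (q = 3 of N = 11).
Relative gaps: 0.6500, 0.6250, 0.5250; sum = 1.800000.
The income-gap ratio divides by q (the poor only): 1.800000 / 3 = 0.600.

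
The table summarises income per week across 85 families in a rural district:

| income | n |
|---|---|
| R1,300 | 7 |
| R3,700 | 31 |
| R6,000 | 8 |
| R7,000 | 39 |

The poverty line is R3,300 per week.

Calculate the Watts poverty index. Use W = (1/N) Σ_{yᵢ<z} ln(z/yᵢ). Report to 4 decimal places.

0.0767

Incomes under z: 7×R1,300 (q = 7 of N = 85).
ln(z/y) terms: ln(3300/1300) = 0.9316 (×7).
W = 6.520907 / 85 = 0.0767.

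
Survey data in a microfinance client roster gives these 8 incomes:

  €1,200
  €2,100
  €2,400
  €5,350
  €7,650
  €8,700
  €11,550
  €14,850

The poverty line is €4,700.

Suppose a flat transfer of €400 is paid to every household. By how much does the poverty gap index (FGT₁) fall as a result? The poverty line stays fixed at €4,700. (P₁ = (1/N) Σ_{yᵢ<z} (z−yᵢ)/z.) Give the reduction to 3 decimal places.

Before: below the line — €1,200, €2,100, €2,400; poverty gap index (FGT₁) = 0.22340.
After the €400 transfer: below the line — €1,600, €2,500, €2,800; poverty gap index (FGT₁) = 0.19149.
Reduction = 0.22340 − 0.19149 = 0.032.

0.032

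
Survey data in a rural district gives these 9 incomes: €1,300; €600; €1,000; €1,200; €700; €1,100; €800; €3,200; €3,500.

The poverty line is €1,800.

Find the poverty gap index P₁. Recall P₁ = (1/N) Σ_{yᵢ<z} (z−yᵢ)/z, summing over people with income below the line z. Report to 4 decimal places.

Below the line: €600, €700, €800, €1,000, €1,100, €1,200, €1,300 (q = 7 of N = 9).
Gap ratios (z−y)/z: (1800−600)/1800 = 0.6667; (1800−700)/1800 = 0.6111; (1800−800)/1800 = 0.5556; (1800−1000)/1800 = 0.4444; (1800−1100)/1800 = 0.3889; (1800−1200)/1800 = 0.3333; (1800−1300)/1800 = 0.2778.
Sum of shortfalls = 3.277778; P₁ averages over all N: 3.277778 / 9 = 0.3642.

0.3642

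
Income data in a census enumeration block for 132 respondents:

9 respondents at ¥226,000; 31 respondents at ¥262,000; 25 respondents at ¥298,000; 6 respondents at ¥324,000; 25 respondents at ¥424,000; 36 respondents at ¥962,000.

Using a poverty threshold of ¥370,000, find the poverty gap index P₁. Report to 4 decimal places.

0.1376

Below z: 9×¥226,000, 31×¥262,000, 25×¥298,000, 6×¥324,000 (q = 71 of N = 132).
Gap ratios (z−y)/z: (370000−226000)/370000 = 0.3892 (×9); (370000−262000)/370000 = 0.2919 (×31); (370000−298000)/370000 = 0.1946 (×25); (370000−324000)/370000 = 0.1243 (×6).
Σ = 18.162162. Dividing by the full population N = 132 gives P₁ = 0.1376.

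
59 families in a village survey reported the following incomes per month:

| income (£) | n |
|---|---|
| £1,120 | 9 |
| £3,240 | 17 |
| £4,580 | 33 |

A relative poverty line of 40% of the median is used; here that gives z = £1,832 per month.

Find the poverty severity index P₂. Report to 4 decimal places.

0.0230

Poor units: 9×£1,120 (q = 9 of N = 59).
Gap ratios (z−y)/z: (1832−1120)/1832 = 0.3886 (×9).
Squared: 0.1510 (×9).
Sum = 1.359413; P₂ = 1.359413 / 59 = 0.0230.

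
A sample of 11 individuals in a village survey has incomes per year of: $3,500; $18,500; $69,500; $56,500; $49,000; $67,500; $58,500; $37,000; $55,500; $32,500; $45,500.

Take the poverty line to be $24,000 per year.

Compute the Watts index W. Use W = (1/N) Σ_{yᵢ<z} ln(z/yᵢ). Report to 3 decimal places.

0.199

Below the line: $3,500, $18,500 (q = 2 of N = 11).
Log gaps: ln(24000/3500) = 1.9253; ln(24000/18500) = 0.2603.
W = 2.185574 / 11 = 0.199.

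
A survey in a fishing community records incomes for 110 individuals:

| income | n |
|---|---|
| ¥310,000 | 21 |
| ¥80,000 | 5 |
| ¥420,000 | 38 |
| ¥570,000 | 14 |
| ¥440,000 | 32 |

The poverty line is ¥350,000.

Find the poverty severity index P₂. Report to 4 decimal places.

0.0295

Below the line: 5×¥80,000, 21×¥310,000 (q = 26 of N = 110).
Normalized shortfalls: (350000−80000)/350000 = 0.7714 (×5); (350000−310000)/350000 = 0.1143 (×21).
Squared: 0.5951 (×5); 0.0131 (×21).
Sum = 3.249796; P₂ = 3.249796 / 110 = 0.0295.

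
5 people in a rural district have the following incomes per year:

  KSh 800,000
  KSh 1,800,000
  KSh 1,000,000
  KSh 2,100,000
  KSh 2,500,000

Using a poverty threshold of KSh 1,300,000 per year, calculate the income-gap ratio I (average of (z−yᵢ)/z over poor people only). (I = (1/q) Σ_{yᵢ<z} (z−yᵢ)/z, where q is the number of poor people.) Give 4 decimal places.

0.3077

Incomes under z: KSh 800,000, KSh 1,000,000 (q = 2 of N = 5).
Shortfall ratios (z−y)/z: 0.3846, 0.2308; sum = 0.615385.
The income-gap ratio divides by q (the poor only): 0.615385 / 2 = 0.3077.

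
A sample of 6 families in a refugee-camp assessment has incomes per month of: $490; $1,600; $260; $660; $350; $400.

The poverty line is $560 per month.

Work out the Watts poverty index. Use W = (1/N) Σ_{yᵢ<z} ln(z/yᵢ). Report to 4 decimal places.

0.2845

Below the line: $260, $350, $400, $490 (q = 4 of N = 6).
ln(z/y) terms: ln(560/260) = 0.7673; ln(560/350) = 0.4700; ln(560/400) = 0.3365; ln(560/490) = 0.1335.
W = 1.707262 / 6 = 0.2845.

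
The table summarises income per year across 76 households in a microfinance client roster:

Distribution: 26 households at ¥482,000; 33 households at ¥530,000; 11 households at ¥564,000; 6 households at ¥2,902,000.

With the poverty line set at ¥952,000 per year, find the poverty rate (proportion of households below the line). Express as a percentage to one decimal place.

92.1%

70 of the 76 households have income below ¥952,000.
H = 70/76 = 92.1%.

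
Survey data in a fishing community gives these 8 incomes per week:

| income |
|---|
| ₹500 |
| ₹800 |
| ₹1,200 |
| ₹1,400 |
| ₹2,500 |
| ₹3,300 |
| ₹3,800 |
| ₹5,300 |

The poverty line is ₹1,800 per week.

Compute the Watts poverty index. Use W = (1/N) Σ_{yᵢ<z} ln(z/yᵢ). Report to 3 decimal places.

Poor units: ₹500, ₹800, ₹1,200, ₹1,400 (q = 4 of N = 8).
Log shortfalls: ln(1800/500) = 1.2809; ln(1800/800) = 0.8109; ln(1800/1200) = 0.4055; ln(1800/1400) = 0.2513.
W = 2.748644 / 8 = 0.344.

0.344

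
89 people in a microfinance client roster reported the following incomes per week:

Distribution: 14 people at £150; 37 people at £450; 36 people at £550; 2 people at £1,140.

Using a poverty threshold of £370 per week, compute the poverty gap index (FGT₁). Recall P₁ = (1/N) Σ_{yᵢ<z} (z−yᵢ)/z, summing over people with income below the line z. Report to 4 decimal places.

0.0935

Below the line: 14×£150 (q = 14 of N = 89).
Relative gaps: (370−150)/370 = 0.5946 (×14).
Σ = 8.324324. Dividing by the full population N = 89 gives P₁ = 0.0935.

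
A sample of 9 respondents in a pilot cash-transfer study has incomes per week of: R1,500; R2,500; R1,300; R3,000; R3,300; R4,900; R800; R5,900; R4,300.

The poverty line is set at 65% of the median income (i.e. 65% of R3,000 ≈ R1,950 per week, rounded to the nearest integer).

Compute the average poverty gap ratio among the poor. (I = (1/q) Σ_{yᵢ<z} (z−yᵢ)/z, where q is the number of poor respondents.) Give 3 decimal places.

Below the line: R800, R1,300, R1,500 (q = 3 of N = 9).
Shortfall ratios (z−y)/z: 0.5897, 0.3333, 0.2308; sum = 1.153846.
The income-gap ratio divides by q (the poor only): 1.153846 / 3 = 0.385.

0.385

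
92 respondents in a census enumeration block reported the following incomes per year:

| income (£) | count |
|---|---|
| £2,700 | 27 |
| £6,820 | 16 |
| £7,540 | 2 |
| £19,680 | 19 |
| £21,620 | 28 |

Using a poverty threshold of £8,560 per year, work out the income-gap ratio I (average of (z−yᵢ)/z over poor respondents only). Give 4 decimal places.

Below z: 27×£2,700, 16×£6,820, 2×£7,540 (q = 45 of N = 92).
Relative gaps: 0.6846 (×27), 0.2033 (×16), 0.1192 (×2); sum = 21.974299.
The income-gap ratio divides by q (the poor only): 21.974299 / 45 = 0.4883.

0.4883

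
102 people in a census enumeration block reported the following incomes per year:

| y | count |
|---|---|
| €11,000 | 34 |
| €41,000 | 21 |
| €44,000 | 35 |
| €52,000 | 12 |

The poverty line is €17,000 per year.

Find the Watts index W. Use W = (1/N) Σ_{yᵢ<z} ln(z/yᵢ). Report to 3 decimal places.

Poor units: 34×€11,000 (q = 34 of N = 102).
ln(z/y) terms: ln(17000/11000) = 0.4353 (×34).
W = 14.800814 / 102 = 0.145.

0.145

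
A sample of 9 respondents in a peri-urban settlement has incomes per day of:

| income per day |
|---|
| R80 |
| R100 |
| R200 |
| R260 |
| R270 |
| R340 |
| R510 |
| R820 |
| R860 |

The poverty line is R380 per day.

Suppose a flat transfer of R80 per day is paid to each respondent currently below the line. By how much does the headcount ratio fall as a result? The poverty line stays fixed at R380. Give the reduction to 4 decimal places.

0.1111

Before: below the line — R80, R100, R200, R260, R270, R340; headcount ratio = 0.666667.
After the R80 transfer: below the line — R160, R180, R280, R340, R350; headcount ratio = 0.555556.
Reduction = 0.666667 − 0.555556 = 0.1111.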